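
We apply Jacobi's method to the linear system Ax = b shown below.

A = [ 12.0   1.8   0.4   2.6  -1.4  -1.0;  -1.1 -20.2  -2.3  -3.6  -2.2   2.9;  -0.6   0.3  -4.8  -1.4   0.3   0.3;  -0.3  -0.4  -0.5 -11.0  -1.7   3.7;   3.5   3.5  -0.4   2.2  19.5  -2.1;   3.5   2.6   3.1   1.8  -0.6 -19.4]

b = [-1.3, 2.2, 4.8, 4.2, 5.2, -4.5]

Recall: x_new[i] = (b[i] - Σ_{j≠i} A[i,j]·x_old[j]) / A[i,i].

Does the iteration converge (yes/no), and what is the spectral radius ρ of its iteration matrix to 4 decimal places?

Write A = D+L+U with D = diag(12, -20.2, -4.8, -11, 19.5, -19.4).
Jacobi: T = -D⁻¹(L+U), T[3,1] = -(-0.4)/(-11) = -0.0364; T[3,3] = 0.
  T[0,:] = [+0.0000 -0.1500 -0.0333 -0.2167 +0.1167 +0.0833]
  T[1,:] = [-0.0545 +0.0000 -0.1139 -0.1782 -0.1089 +0.1436]
  T[2,:] = [-0.1250 +0.0625 +0.0000 -0.2917 +0.0625 +0.0625]
  T[3,:] = [-0.0273 -0.0364 -0.0455 +0.0000 -0.1545 +0.3364]
  T[4,:] = [-0.1795 -0.1795 +0.0205 -0.1128 +0.0000 +0.1077]
  T[5,:] = [+0.1804 +0.1340 +0.1598 +0.0928 -0.0309 +0.0000]
moduli |λ_i(T)| = 0.5066, 0.2678, 0.2678, 0.1783, 0.1783, 0.0857.
spectral radius ρ = 0.5066; 0.5066 < 1 ⇒ converges.

yes, ρ = 0.5066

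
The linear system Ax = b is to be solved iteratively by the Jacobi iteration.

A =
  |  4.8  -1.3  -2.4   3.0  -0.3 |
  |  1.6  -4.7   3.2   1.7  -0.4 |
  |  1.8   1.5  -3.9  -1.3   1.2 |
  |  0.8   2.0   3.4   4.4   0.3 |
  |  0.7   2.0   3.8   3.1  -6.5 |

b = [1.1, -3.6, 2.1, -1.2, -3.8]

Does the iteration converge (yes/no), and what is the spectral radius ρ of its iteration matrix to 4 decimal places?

Split A = D + L + U, D = diag(4.8, -4.7, -3.9, 4.4, -6.5).
T_J = -D⁻¹(L+U): T[4,1] = -(2)/(-6.5) = +0.3077; T[4,4] = 0.
  T[0,:] = [+0.0000, +0.2708, +0.5000, -0.6250, +0.0625]
  T[1,:] = [+0.3404, +0.0000, +0.6809, +0.3617, -0.0851]
  T[2,:] = [+0.4615, +0.3846, +0.0000, -0.3333, +0.3077]
  T[3,:] = [-0.1818, -0.4545, -0.7727, +0.0000, -0.0682]
  T[4,:] = [+0.1077, +0.3077, +0.5846, +0.4769, +0.0000]
|eigenvalues of T|: 1.1821, 0.6927, 0.3836, 0.3836, 0.0166.
ρ(T) = max|λ| = 1.1821; 1.1821 > 1: divergent.

no, ρ = 1.1821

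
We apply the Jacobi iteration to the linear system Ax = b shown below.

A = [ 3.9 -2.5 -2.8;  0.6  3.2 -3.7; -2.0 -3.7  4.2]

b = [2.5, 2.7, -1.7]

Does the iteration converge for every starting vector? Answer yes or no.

Diagonal D = diag(3.9, 3.2, 4.2); L, U strict lower/upper.
Jacobi T = -D⁻¹(L+U): T[0,1] = -(-2.5)/(3.9) = +0.6410; T[0,0] = 0.
  T[0,:] = [+0.0000 +0.6410 +0.7179]
  T[1,:] = [-0.1875 +0.0000 +1.1562]
  T[2,:] = [+0.4762 +0.8810 +0.0000]
|λ(T)| sorted: 1.1983, 1.0034, 0.1949.
spectral radius ρ = 1.1983; 1.1983 > 1 ⇒ diverges.

no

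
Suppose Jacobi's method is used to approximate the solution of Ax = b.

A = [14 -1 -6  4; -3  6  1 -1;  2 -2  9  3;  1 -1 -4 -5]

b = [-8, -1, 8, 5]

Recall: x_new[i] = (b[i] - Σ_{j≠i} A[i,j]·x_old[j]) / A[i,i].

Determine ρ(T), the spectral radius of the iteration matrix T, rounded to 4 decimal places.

0.5238

Diagonal D = diag(14, 6, 9, -5); L, U strict lower/upper.
T_J = -D⁻¹(L+U): T[2,0] = -(2)/(9) = -0.2222; T[2,2] = 0.
  T[0,:] = [+0.0000  +0.0714  +0.4286  -0.2857]
  T[1,:] = [+0.5000  +0.0000  -0.1667  +0.1667]
  T[2,:] = [-0.2222  +0.2222  +0.0000  -0.3333]
  T[3,:] = [+0.2000  -0.2000  -0.8000  +0.0000]
eigenvalue magnitudes: 0.5238, 0.4187, 0.3883, 0.3883.
ρ(T) = max|λ| = 0.5238; 0.5238 < 1: convergent.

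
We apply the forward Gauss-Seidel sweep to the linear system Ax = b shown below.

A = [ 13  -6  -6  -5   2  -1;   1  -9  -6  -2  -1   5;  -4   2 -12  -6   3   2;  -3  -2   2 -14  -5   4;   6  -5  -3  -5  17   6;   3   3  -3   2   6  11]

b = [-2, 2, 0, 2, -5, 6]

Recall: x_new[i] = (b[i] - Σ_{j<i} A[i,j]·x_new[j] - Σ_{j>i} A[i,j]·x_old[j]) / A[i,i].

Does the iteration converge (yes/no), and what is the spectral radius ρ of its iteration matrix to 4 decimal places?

yes, ρ = 0.8442

Let D = diag(13, -9, -12, -14, 17, 11); L, U the strict triangles.
T_GS = -(D+L)⁻¹U: row 0 first, T[0,4] = -(2)/(13) = -0.1538; later rows by forward substitution.
  T[0,:] = [+0.0000 +0.4615 +0.4615 +0.3846 -0.1538 +0.0769]
  T[1,:] = [+0.0000 +0.0513 -0.6154 -0.1795 -0.1282 +0.5641]
  T[2,:] = [+0.0000 -0.1453 -0.2564 -0.6581 +0.2799 +0.2350]
  T[3,:] = [+0.0000 -0.1270 -0.0476 -0.1508 -0.2659 +0.2222]
  T[4,:] = [+0.0000 -0.2108 -0.4031 -0.3490 -0.0122 -0.1073]
  T[5,:] = [+0.0000 -0.0414 +0.2006 -0.0176 +0.2083 -0.0926]
moduli |λ_i(T)| = 0.8442, 0.4145, 0.4145, 0.1910, 0.1910, 0.0000.
ρ(T) = max|λ| = 0.8442; 0.8442 < 1 ⇒ converges.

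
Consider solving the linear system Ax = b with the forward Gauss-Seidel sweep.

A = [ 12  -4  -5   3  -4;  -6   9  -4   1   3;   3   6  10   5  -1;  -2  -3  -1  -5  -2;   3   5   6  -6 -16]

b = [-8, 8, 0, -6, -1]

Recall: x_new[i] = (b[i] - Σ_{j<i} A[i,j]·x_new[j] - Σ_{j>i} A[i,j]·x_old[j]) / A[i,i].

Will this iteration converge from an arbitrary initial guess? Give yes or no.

Split A = D + L + U, D = diag(12, 9, 10, -5, -16).
Gauss-Seidel: T = -(D+L)⁻¹U, row 0 first, T[0,2] = -(-5)/(12) = +0.4167; later rows by forward substitution.
  T[0,:] = [+0.0000  +0.3333  +0.4167  -0.2500  +0.3333]
  T[1,:] = [+0.0000  +0.2222  +0.7222  -0.2778  -0.1111]
  T[2,:] = [+0.0000  -0.2333  -0.5583  -0.2583  +0.0667]
  T[3,:] = [+0.0000  -0.2200  -0.4883  +0.3183  -0.4800]
  T[4,:] = [+0.0000  +0.1269  +0.2776  -0.3499  +0.2328]
|λ(T)| sorted: 0.8443, 0.4142, 0.1260, 0.1260, 0.0000.
ρ(T) = max|λ| = 0.8443; 0.8443 < 1 ⇒ converges.

yes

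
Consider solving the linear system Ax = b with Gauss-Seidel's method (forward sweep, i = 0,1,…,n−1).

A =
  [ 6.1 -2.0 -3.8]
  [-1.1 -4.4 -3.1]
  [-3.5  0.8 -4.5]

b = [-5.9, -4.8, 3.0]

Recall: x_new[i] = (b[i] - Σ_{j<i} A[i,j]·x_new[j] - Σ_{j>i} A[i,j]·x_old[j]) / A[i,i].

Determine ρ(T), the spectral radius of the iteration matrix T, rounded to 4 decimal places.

0.9156

A = D + L + U where D = diag(6.1, -4.4, -4.5).
GS T = -(D+L)⁻¹U: row 0 first, T[0,2] = -(-3.8)/(6.1) = +0.6230; later rows by forward substitution.
  T[0,:] = [+0.0000  +0.3279  +0.6230]
  T[1,:] = [+0.0000  -0.0820  -0.8603]
  T[2,:] = [+0.0000  -0.2696  -0.6375]
moduli |λ_i(T)| = 0.9156, 0.1962, 0.0000.
ρ(T) = max|λ| = 0.9156; 0.9156 < 1: convergent.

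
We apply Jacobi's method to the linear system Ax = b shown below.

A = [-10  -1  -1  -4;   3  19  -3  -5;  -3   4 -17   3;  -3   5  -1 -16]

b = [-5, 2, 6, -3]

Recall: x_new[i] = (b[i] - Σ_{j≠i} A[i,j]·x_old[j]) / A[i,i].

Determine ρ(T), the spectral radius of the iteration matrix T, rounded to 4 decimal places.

0.5337

A = D + L + U where D = diag(-10, 19, -17, -16).
Jacobi: T = -D⁻¹(L+U), T[0,1] = -(-1)/(-10) = -0.1000; T[0,0] = 0.
  T[0,:] = [+0.0000 -0.1000 -0.1000 -0.4000]
  T[1,:] = [-0.1579 +0.0000 +0.1579 +0.2632]
  T[2,:] = [-0.1765 +0.2353 +0.0000 +0.1765]
  T[3,:] = [-0.1875 +0.3125 -0.0625 +0.0000]
eigenvalue magnitudes: 0.5337, 0.3516, 0.1564, 0.0257.
ρ(T) = max|λ| = 0.5337; 0.5337 < 1, so it converges for any x₀.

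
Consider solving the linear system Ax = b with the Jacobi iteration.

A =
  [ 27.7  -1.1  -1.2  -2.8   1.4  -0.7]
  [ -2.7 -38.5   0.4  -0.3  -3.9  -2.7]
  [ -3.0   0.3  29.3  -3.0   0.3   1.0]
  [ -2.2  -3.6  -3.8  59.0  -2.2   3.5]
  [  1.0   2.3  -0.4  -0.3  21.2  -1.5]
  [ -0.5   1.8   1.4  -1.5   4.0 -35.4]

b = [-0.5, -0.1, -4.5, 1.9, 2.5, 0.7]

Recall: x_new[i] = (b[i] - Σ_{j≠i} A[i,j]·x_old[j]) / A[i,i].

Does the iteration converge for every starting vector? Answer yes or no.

yes

Diagonal D = diag(27.7, -38.5, 29.3, 59, 21.2, -35.4); L, U strict lower/upper.
Jacobi T = -D⁻¹(L+U): T[5,0] = -(-0.5)/(-35.4) = -0.0141; T[5,5] = 0.
  T[0,:] = [+0.0000 +0.0397 +0.0433 +0.1011 -0.0505 +0.0253]
  T[1,:] = [-0.0701 +0.0000 +0.0104 -0.0078 -0.1013 -0.0701]
  T[2,:] = [+0.1024 -0.0102 +0.0000 +0.1024 -0.0102 -0.0341]
  T[3,:] = [+0.0373 +0.0610 +0.0644 +0.0000 +0.0373 -0.0593]
  T[4,:] = [-0.0472 -0.1085 +0.0189 +0.0142 +0.0000 +0.0708]
  T[5,:] = [-0.0141 +0.0508 +0.0395 -0.0424 +0.1130 +0.0000]
|λ(T)| sorted: 0.1736, 0.1438, 0.1438, 0.0870, 0.0870, 0.0322.
ρ = 0.1736; 0.1736 < 1, so it converges for any x₀.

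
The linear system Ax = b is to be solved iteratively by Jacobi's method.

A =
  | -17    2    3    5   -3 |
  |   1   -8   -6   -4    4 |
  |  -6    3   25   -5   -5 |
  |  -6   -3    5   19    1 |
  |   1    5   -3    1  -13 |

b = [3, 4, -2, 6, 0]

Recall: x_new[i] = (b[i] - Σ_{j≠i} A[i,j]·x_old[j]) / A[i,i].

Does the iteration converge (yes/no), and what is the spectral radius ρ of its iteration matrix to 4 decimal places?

Let D = diag(-17, -8, 25, 19, -13); L, U the strict triangles.
Jacobi T = -D⁻¹(L+U): T[1,0] = -(1)/(-8) = +0.1250; T[1,1] = 0.
  T[0,:] = [+0.0000  +0.1176  +0.1765  +0.2941  -0.1765]
  T[1,:] = [+0.1250  +0.0000  -0.7500  -0.5000  +0.5000]
  T[2,:] = [+0.2400  -0.1200  +0.0000  +0.2000  +0.2000]
  T[3,:] = [+0.3158  +0.1579  -0.2632  +0.0000  -0.0526]
  T[4,:] = [+0.0769  +0.3846  -0.2308  +0.0769  +0.0000]
eigenvalue magnitudes: 0.6500, 0.3560, 0.3560, 0.2877, 0.0985.
ρ(T) = max|λ| = 0.6500; 0.6500 < 1 ⇒ converges.

yes, ρ = 0.6500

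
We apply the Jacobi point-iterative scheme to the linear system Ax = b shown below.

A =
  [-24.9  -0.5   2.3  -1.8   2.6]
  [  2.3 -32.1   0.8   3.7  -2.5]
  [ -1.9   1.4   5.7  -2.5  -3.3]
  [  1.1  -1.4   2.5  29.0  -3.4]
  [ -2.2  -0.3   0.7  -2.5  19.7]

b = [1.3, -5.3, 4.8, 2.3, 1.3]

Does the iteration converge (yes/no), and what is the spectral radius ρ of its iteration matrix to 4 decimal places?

Diagonal D = diag(-24.9, -32.1, 5.7, 29, 19.7); L, U strict lower/upper.
Jacobi: T = -D⁻¹(L+U), T[3,4] = -(-3.4)/(29) = +0.1172; T[3,3] = 0.
  T[0,:] = [+0.0000 -0.0201 +0.0924 -0.0723 +0.1044]
  T[1,:] = [+0.0717 +0.0000 +0.0249 +0.1153 -0.0779]
  T[2,:] = [+0.3333 -0.2456 +0.0000 +0.4386 +0.5789]
  T[3,:] = [-0.0379 +0.0483 -0.0862 +0.0000 +0.1172]
  T[4,:] = [+0.1117 +0.0152 -0.0355 +0.1269 +0.0000]
|eigenvalues of T|: 0.2092, 0.1772, 0.1772, 0.0872, 0.0872.
ρ(T) = max|λ| = 0.2092; 0.2092 < 1, so it converges for any x₀.

yes, ρ = 0.2092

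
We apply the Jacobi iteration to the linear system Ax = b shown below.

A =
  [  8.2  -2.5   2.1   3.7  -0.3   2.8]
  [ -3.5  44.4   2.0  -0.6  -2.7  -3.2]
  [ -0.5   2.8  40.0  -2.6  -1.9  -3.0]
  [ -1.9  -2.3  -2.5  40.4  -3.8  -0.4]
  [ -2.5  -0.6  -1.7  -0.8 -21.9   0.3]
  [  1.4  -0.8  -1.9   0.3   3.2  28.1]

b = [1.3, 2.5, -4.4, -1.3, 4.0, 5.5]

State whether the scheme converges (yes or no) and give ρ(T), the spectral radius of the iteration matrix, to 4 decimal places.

A = D + L + U where D = diag(8.2, 44.4, 40, 40.4, -21.9, 28.1).
T_J = -D⁻¹(L+U): T[4,2] = -(-1.7)/(-21.9) = -0.0776; T[4,4] = 0.
  T[0,:] = [+0.0000, +0.3049, -0.2561, -0.4512, +0.0366, -0.3415]
  T[1,:] = [+0.0788, +0.0000, -0.0450, +0.0135, +0.0608, +0.0721]
  T[2,:] = [+0.0125, -0.0700, +0.0000, +0.0650, +0.0475, +0.0750]
  T[3,:] = [+0.0470, +0.0569, +0.0619, +0.0000, +0.0941, +0.0099]
  T[4,:] = [-0.1142, -0.0274, -0.0776, -0.0365, +0.0000, +0.0137]
  T[5,:] = [-0.0498, +0.0285, +0.0676, -0.0107, -0.1139, +0.0000]
eigenvalue magnitudes: 0.2345, 0.1541, 0.1541, 0.1492, 0.0615, 0.0231.
ρ = 0.2345; 0.2345 < 1, so it converges for any x₀.

yes, ρ = 0.2345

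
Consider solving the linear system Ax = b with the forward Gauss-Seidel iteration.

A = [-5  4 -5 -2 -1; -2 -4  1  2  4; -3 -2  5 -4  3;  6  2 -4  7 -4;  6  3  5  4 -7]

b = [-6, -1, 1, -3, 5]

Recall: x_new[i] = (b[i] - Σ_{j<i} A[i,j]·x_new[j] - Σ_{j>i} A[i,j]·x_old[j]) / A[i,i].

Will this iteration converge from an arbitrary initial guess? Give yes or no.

Diagonal D = diag(-5, -4, 5, 7, -7); L, U strict lower/upper.
T_GS = -(D+L)⁻¹U: row 0 first, T[0,2] = -(-5)/(-5) = -1.0000; later rows by forward substitution.
  T[0,:] = [+0.0000 +0.8000 -1.0000 -0.4000 -0.2000]
  T[1,:] = [+0.0000 -0.4000 +0.7500 +0.7000 +1.1000]
  T[2,:] = [+0.0000 +0.3200 -0.3000 +0.8400 -0.2800]
  T[3,:] = [+0.0000 -0.3886 +0.4714 +0.6229 +0.2686]
  T[4,:] = [+0.0000 +0.5208 -0.4806 +0.9131 +0.2535]
moduli |λ_i(T)| = 1.4842, 0.8314, 0.8314, 0.0764, 0.0000.
ρ(T) = max|λ| = 1.4842; 1.4842 > 1: divergent.

no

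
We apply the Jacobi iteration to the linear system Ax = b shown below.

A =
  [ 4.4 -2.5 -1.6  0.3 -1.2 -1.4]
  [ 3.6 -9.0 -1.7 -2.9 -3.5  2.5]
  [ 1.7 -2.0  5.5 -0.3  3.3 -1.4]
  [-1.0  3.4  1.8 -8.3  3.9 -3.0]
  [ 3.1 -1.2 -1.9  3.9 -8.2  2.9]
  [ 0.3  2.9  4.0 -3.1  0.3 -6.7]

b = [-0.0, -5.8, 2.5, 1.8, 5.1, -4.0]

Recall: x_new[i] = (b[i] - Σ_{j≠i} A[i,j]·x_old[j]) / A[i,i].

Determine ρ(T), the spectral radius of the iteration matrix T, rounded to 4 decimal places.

A = D + L + U where D = diag(4.4, -9, 5.5, -8.3, -8.2, -6.7).
Jacobi T = -D⁻¹(L+U): T[3,1] = -(3.4)/(-8.3) = +0.4096; T[3,3] = 0.
  T[0,:] = [+0.0000, +0.5682, +0.3636, -0.0682, +0.2727, +0.3182]
  T[1,:] = [+0.4000, +0.0000, -0.1889, -0.3222, -0.3889, +0.2778]
  T[2,:] = [-0.3091, +0.3636, +0.0000, +0.0545, -0.6000, +0.2545]
  T[3,:] = [-0.1205, +0.4096, +0.2169, +0.0000, +0.4699, -0.3614]
  T[4,:] = [+0.3780, -0.1463, -0.2317, +0.4756, +0.0000, +0.3537]
  T[5,:] = [+0.0448, +0.4328, +0.5970, -0.4627, +0.0448, +0.0000]
eigenvalue magnitudes: 1.1451, 0.7785, 0.7785, 0.3713, 0.3713, 0.3047.
ρ(T) = max|λ| = 1.1451; 1.1451 > 1 ⇒ diverges.

1.1451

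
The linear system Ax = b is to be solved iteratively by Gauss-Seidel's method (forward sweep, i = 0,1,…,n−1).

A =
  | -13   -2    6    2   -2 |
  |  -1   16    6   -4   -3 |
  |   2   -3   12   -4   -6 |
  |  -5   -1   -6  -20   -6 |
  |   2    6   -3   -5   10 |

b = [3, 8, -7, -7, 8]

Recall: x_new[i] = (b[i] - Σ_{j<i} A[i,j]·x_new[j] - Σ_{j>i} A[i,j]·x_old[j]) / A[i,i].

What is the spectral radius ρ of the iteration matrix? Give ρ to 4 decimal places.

0.5391

Write A = D+L+U with D = diag(-13, 16, 12, -20, 10).
GS T = -(D+L)⁻¹U: row 0 first, T[0,1] = -(-2)/(-13) = -0.1538; later rows by forward substitution.
  T[0,:] = [+0.0000  -0.1538  +0.4615  +0.1538  -0.1538]
  T[1,:] = [+0.0000  -0.0096  -0.3462  +0.2596  +0.1779]
  T[2,:] = [+0.0000  +0.0232  -0.1635  +0.3726  +0.5701]
  T[3,:] = [+0.0000  +0.0320  -0.0490  -0.1632  -0.4415]
  T[4,:] = [+0.0000  +0.0595  +0.0418  -0.1564  -0.1257]
|roots of det(T-λI)|: 0.5391, 0.1678, 0.1678, 0.0761, 0.0000.
spectral radius ρ = 0.5391; 0.5391 < 1 ⇒ converges.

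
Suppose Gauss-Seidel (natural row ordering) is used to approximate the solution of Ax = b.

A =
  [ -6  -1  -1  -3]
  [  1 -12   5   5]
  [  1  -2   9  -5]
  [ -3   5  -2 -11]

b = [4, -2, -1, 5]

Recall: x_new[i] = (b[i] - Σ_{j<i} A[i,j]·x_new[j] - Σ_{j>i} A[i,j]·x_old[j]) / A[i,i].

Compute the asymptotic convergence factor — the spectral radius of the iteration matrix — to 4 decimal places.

0.5695

Diagonal D = diag(-6, -12, 9, -11); L, U strict lower/upper.
Gauss-Seidel: T = -(D+L)⁻¹U, row 0 first, T[0,3] = -(-3)/(-6) = -0.5000; later rows by forward substitution.
  T[0,:] = [+0.0000 -0.1667 -0.1667 -0.5000]
  T[1,:] = [+0.0000 -0.0139 +0.4028 +0.3750]
  T[2,:] = [+0.0000 +0.0154 +0.1080 +0.6944]
  T[3,:] = [+0.0000 +0.0363 +0.2089 +0.1806]
|λ(T)| sorted: 0.5695, 0.2044, 0.0904, 0.0000.
ρ = 0.5695; 0.5695 < 1: convergent.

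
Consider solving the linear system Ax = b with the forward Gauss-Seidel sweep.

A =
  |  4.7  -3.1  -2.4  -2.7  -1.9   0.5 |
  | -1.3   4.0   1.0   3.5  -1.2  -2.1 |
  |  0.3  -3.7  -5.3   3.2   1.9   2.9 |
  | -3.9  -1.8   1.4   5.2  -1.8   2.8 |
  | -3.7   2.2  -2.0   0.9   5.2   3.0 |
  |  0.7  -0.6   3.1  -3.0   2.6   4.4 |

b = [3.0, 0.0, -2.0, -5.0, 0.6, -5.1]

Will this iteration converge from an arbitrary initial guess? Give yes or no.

no

Split A = D + L + U, D = diag(4.7, 4, -5.3, 5.2, 5.2, 4.4).
GS T = -(D+L)⁻¹U: row 0 first, T[0,5] = -(0.5)/(4.7) = -0.1064; later rows by forward substitution.
  T[0,:] = [+0.0000 +0.6596 +0.5106 +0.5745 +0.4043 -0.1064]
  T[1,:] = [+0.0000 +0.2144 -0.0840 -0.6883 +0.4314 +0.4904]
  T[2,:] = [+0.0000 -0.1123 +0.0876 +1.1168 +0.0802 +0.1988]
  T[3,:] = [+0.0000 +0.5991 +0.3303 -0.1081 +0.7771 -0.5020]
  T[4,:] = [+0.0000 +0.2317 +0.3754 +1.1482 +0.0015 -0.6968]
  T[5,:] = [+0.0000 +0.2750 -0.1510 -1.7243 +0.4669 +0.0132]
|eigenvalues of T|: 1.4240, 1.0706, 0.3325, 0.2164, 0.0288, 0.0000.
ρ(T) = max|λ| = 1.4240; 1.4240 > 1, so it fails to converge.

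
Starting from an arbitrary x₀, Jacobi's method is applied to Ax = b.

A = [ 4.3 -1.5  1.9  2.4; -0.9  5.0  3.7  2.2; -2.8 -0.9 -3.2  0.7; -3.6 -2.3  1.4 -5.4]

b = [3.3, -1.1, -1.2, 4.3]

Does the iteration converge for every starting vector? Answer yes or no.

no

Let D = diag(4.3, 5, -3.2, -5.4); L, U the strict triangles.
Jacobi: T = -D⁻¹(L+U), T[2,0] = -(-2.8)/(-3.2) = -0.8750; T[2,2] = 0.
  T[0,:] = [+0.0000, +0.3488, -0.4419, -0.5581]
  T[1,:] = [+0.1800, +0.0000, -0.7400, -0.4400]
  T[2,:] = [-0.8750, -0.2812, +0.0000, +0.2188]
  T[3,:] = [-0.6667, -0.4259, +0.2593, +0.0000]
moduli |λ_i(T)| = 1.3585, 0.7700, 0.3445, 0.3445.
ρ = 1.3585; 1.3585 > 1, so it fails to converge.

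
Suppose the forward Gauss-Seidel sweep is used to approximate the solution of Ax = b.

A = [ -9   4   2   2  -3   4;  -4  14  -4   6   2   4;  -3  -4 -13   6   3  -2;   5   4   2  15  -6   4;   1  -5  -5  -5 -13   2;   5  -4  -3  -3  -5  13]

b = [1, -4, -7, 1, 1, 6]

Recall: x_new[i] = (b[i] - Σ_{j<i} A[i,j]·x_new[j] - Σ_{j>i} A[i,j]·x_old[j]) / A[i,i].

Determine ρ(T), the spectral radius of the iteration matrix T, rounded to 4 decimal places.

0.6609

Let D = diag(-9, 14, -13, 15, -13, 13); L, U the strict triangles.
Gauss-Seidel: T = -(D+L)⁻¹U, row 0 first, T[0,4] = -(-3)/(-9) = -0.3333; later rows by forward substitution.
  T[0,:] = [+0.0000 +0.4444 +0.2222 +0.2222 -0.3333 +0.4444]
  T[1,:] = [+0.0000 +0.1270 +0.3492 -0.3651 -0.2381 -0.1587]
  T[2,:] = [+0.0000 -0.1416 -0.1587 +0.5226 +0.3810 -0.2076]
  T[3,:] = [+0.0000 -0.1631 -0.1460 -0.0464 +0.5238 -0.3448]
  T[4,:] = [+0.0000 +0.1026 +0.0000 -0.0256 -0.2821 +0.4615]
  T[5,:] = [+0.0000 -0.1628 -0.0484 -0.0978 +0.1553 -0.1697]
moduli |λ_i(T)| = 0.6609, 0.3340, 0.3340, 0.1372, 0.1372, 0.0000.
ρ(T) = max|λ| = 0.6609; 0.6609 < 1: convergent.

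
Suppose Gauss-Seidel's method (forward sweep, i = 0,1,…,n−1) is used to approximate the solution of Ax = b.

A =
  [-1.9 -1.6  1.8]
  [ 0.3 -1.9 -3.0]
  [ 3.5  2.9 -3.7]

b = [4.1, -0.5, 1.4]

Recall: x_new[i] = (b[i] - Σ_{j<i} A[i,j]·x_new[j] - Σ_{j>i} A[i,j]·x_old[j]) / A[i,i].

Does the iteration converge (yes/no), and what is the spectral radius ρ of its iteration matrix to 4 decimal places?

no, ρ = 1.3142

Write A = D+L+U with D = diag(-1.9, -1.9, -3.7).
Gauss-Seidel: T = -(D+L)⁻¹U, row 0 first, T[0,2] = -(1.8)/(-1.9) = +0.9474; later rows by forward substitution.
  T[0,:] = [+0.0000 -0.8421 +0.9474]
  T[1,:] = [+0.0000 -0.1330 -1.4294]
  T[2,:] = [+0.0000 -0.9008 -0.2242]
|λ(T)| sorted: 1.3142, 0.9571, 0.0000.
ρ(T) = max|λ| = 1.3142; 1.3142 > 1, so it fails to converge.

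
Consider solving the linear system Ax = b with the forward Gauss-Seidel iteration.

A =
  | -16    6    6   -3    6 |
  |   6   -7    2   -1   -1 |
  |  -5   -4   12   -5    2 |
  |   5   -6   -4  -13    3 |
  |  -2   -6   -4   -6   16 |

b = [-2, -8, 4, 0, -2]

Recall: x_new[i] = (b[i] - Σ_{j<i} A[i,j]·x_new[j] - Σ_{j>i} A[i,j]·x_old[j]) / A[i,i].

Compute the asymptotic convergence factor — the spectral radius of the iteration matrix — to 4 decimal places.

0.8201

Diagonal D = diag(-16, -7, 12, -13, 16); L, U strict lower/upper.
GS T = -(D+L)⁻¹U: row 0 first, T[0,3] = -(-3)/(-16) = -0.1875; later rows by forward substitution.
  T[0,:] = [+0.0000  +0.3750  +0.3750  -0.1875  +0.3750]
  T[1,:] = [+0.0000  +0.3214  +0.6071  -0.3036  +0.1786]
  T[2,:] = [+0.0000  +0.2634  +0.3586  +0.2374  +0.0491]
  T[3,:] = [+0.0000  -0.0852  -0.2463  -0.0050  +0.2775]
  T[4,:] = [+0.0000  +0.2013  +0.2718  -0.0798  +0.2302]
|eigenvalues of T|: 0.8201, 0.2166, 0.2166, 0.0335, 0.0000.
ρ = 0.8201; 0.8201 < 1 ⇒ converges.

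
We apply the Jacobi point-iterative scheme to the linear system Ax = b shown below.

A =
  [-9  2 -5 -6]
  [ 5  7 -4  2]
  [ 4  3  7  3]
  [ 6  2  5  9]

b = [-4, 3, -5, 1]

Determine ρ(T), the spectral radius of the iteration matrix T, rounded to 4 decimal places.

Split A = D + L + U, D = diag(-9, 7, 7, 9).
T_J = -D⁻¹(L+U): T[1,0] = -(5)/(7) = -0.7143; T[1,1] = 0.
  T[0,:] = [+0.0000 +0.2222 -0.5556 -0.6667]
  T[1,:] = [-0.7143 +0.0000 +0.5714 -0.2857]
  T[2,:] = [-0.5714 -0.4286 +0.0000 -0.4286]
  T[3,:] = [-0.6667 -0.2222 -0.5556 +0.0000]
eigenvalue magnitudes: 1.1990, 0.6471, 0.6471, 0.5790.
ρ(T) = max|λ| = 1.1990; 1.1990 > 1: divergent.

1.1990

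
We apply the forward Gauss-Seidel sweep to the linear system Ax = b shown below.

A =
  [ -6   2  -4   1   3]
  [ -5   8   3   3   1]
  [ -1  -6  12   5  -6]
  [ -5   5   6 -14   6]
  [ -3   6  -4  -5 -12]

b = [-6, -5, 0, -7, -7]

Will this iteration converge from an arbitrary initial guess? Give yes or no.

Diagonal D = diag(-6, 8, 12, -14, -12); L, U strict lower/upper.
Gauss-Seidel: T = -(D+L)⁻¹U, row 0 first, T[0,1] = -(2)/(-6) = +0.3333; later rows by forward substitution.
  T[0,:] = [+0.0000 +0.3333 -0.6667 +0.1667 +0.5000]
  T[1,:] = [+0.0000 +0.2083 -0.7917 -0.2708 +0.1875]
  T[2,:] = [+0.0000 +0.1319 -0.4514 -0.5382 +0.6354]
  T[3,:] = [+0.0000 +0.0119 -0.2381 -0.3869 +0.5893]
  T[4,:] = [+0.0000 -0.0281 +0.0205 +0.1635 -0.4886]
moduli |λ_i(T)| = 0.9082, 0.3031, 0.1424, 0.1424, 0.0000.
spectral radius ρ = 0.9082; 0.9082 < 1, so it converges for any x₀.

yes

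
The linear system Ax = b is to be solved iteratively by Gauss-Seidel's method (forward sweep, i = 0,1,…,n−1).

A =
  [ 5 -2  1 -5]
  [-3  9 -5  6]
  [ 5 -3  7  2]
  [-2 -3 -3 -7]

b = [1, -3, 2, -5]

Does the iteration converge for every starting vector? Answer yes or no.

yes

Let D = diag(5, 9, 7, -7); L, U the strict triangles.
GS T = -(D+L)⁻¹U: row 0 first, T[0,1] = -(-2)/(5) = +0.4000; later rows by forward substitution.
  T[0,:] = [+0.0000 +0.4000 -0.2000 +1.0000]
  T[1,:] = [+0.0000 +0.1333 +0.4889 -0.3333]
  T[2,:] = [+0.0000 -0.2286 +0.3524 -1.1429]
  T[3,:] = [+0.0000 -0.0735 -0.3034 +0.3469]
moduli |λ_i(T)| = 0.9036, 0.1417, 0.1417, 0.0000.
ρ(T) = max|λ| = 0.9036; 0.9036 < 1: convergent.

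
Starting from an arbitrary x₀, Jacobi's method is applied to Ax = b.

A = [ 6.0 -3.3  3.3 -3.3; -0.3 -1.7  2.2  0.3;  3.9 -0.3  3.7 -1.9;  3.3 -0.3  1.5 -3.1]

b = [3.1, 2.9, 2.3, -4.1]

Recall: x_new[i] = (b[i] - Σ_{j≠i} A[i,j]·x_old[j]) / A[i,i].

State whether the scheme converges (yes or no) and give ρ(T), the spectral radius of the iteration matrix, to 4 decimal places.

Write A = D+L+U with D = diag(6, -1.7, 3.7, -3.1).
Jacobi T = -D⁻¹(L+U): T[2,1] = -(-0.3)/(3.7) = +0.0811; T[2,2] = 0.
  T[0,:] = [+0.0000, +0.5500, -0.5500, +0.5500]
  T[1,:] = [-0.1765, +0.0000, +1.2941, +0.1765]
  T[2,:] = [-1.0541, +0.0811, +0.0000, +0.5135]
  T[3,:] = [+1.0645, -0.0968, +0.4839, +0.0000]
eigenvalue magnitudes: 1.5430, 0.6529, 0.6529, 0.5591.
spectral radius ρ = 1.5430; 1.5430 > 1: divergent.

no, ρ = 1.5430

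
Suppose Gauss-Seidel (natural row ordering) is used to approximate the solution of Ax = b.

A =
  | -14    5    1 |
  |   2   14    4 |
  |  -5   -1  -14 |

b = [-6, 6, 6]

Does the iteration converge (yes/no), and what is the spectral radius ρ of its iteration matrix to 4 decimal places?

yes, ρ = 0.2206

Write A = D+L+U with D = diag(-14, 14, -14).
T_GS = -(D+L)⁻¹U: row 0 first, T[0,2] = -(1)/(-14) = +0.0714; later rows by forward substitution.
  T[0,:] = [+0.0000  +0.3571  +0.0714]
  T[1,:] = [+0.0000  -0.0510  -0.2959]
  T[2,:] = [+0.0000  -0.1239  -0.0044]
|eigenvalues of T|: 0.2206, 0.1652, 0.0000.
spectral radius ρ = 0.2206; 0.2206 < 1 ⇒ converges.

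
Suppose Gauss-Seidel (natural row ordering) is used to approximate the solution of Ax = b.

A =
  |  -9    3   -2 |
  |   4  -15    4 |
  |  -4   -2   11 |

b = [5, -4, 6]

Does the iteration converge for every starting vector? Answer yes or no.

yes

Split A = D + L + U, D = diag(-9, -15, 11).
GS T = -(D+L)⁻¹U: row 0 first, T[0,2] = -(-2)/(-9) = -0.2222; later rows by forward substitution.
  T[0,:] = [+0.0000  +0.3333  -0.2222]
  T[1,:] = [+0.0000  +0.0889  +0.2074]
  T[2,:] = [+0.0000  +0.1374  -0.0431]
|eigenvalues of T|: 0.2041, 0.1583, 0.0000.
ρ(T) = max|λ| = 0.2041; 0.2041 < 1 ⇒ converges.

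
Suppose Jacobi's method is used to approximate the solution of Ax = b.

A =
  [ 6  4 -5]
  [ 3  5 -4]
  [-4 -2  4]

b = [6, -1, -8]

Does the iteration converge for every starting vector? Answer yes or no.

Diagonal D = diag(6, 5, 4); L, U strict lower/upper.
T_J = -D⁻¹(L+U): T[0,1] = -(4)/(6) = -0.6667; T[0,0] = 0.
  T[0,:] = [+0.0000 -0.6667 +0.8333]
  T[1,:] = [-0.6000 +0.0000 +0.8000]
  T[2,:] = [+1.0000 +0.5000 +0.0000]
|λ(T)| sorted: 1.4716, 0.8313, 0.6404.
spectral radius ρ = 1.4716; 1.4716 > 1, so it fails to converge.

no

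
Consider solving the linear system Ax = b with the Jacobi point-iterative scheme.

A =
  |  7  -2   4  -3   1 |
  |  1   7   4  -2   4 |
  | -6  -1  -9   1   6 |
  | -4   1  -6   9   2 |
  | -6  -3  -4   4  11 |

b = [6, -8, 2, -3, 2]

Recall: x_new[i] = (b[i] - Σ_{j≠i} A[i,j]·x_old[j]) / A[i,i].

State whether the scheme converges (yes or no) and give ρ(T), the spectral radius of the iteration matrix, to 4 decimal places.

no, ρ = 1.1921

A = D + L + U where D = diag(7, 7, -9, 9, 11).
T_J = -D⁻¹(L+U): T[0,4] = -(1)/(7) = -0.1429; T[0,0] = 0.
  T[0,:] = [+0.0000 +0.2857 -0.5714 +0.4286 -0.1429]
  T[1,:] = [-0.1429 +0.0000 -0.5714 +0.2857 -0.5714]
  T[2,:] = [-0.6667 -0.1111 +0.0000 +0.1111 +0.6667]
  T[3,:] = [+0.4444 -0.1111 +0.6667 +0.0000 -0.2222]
  T[4,:] = [+0.5455 +0.2727 +0.3636 -0.3636 +0.0000]
|roots of det(T-λI)|: 1.1921, 0.6042, 0.6042, 0.2269, 0.2269.
spectral radius ρ = 1.1921; 1.1921 > 1: divergent.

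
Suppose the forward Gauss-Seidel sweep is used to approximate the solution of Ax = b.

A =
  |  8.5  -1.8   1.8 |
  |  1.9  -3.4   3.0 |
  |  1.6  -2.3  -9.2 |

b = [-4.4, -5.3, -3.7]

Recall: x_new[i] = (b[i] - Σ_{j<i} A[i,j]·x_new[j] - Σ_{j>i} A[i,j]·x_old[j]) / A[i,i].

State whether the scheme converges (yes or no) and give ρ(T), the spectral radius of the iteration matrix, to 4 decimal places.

yes, ρ = 0.2431

Split A = D + L + U, D = diag(8.5, -3.4, -9.2).
T_GS = -(D+L)⁻¹U: row 0 first, T[0,1] = -(-1.8)/(8.5) = +0.2118; later rows by forward substitution.
  T[0,:] = [+0.0000 +0.2118 -0.2118]
  T[1,:] = [+0.0000 +0.1183 +0.7640]
  T[2,:] = [+0.0000 +0.0072 -0.2278]
|eigenvalues of T|: 0.2431, 0.1336, 0.0000.
spectral radius ρ = 0.2431; 0.2431 < 1, so it converges for any x₀.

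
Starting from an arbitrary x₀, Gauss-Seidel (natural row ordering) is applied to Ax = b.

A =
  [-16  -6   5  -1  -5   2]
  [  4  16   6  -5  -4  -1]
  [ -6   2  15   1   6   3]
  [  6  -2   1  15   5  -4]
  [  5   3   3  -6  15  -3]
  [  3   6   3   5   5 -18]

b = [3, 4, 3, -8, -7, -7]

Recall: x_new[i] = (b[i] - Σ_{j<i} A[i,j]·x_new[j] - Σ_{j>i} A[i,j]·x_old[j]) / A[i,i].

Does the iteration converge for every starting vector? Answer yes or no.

yes

Diagonal D = diag(-16, 16, 15, 15, 15, -18); L, U strict lower/upper.
Gauss-Seidel: T = -(D+L)⁻¹U, row 0 first, T[0,1] = -(-6)/(-16) = -0.3750; later rows by forward substitution.
  T[0,:] = [+0.0000  -0.3750  +0.3125  -0.0625  -0.3125  +0.1250]
  T[1,:] = [+0.0000  +0.0938  -0.4531  +0.3281  +0.3281  +0.0312]
  T[2,:] = [+0.0000  -0.1625  +0.1854  -0.1354  -0.5687  -0.1542]
  T[3,:] = [+0.0000  +0.1733  -0.1978  +0.0778  -0.1267  +0.2311]
  T[4,:] = [+0.0000  +0.2081  -0.1297  +0.0134  +0.1016  +0.2754]
  T[5,:] = [+0.0000  +0.0476  -0.1590  +0.1017  -0.0445  +0.1462]
eigenvalue magnitudes: 0.8428, 0.2001, 0.2001, 0.0556, 0.0556, 0.0000.
ρ(T) = max|λ| = 0.8428; 0.8428 < 1: convergent.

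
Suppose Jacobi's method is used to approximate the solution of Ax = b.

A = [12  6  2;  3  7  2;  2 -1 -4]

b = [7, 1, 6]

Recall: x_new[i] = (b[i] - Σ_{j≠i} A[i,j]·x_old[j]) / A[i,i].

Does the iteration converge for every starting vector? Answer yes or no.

Let D = diag(12, 7, -4); L, U the strict triangles.
T_J = -D⁻¹(L+U): T[1,0] = -(3)/(7) = -0.4286; T[1,1] = 0.
  T[0,:] = [+0.0000 -0.5000 -0.1667]
  T[1,:] = [-0.4286 +0.0000 -0.2857]
  T[2,:] = [+0.5000 -0.2500 +0.0000]
eigenvalue magnitudes: 0.5479, 0.3127, 0.3127.
ρ(T) = max|λ| = 0.5479; 0.5479 < 1, so it converges for any x₀.

yes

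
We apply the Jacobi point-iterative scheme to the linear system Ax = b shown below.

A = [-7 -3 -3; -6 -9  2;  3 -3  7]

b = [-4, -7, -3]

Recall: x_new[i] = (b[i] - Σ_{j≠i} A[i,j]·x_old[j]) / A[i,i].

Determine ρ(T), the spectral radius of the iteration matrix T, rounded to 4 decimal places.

Diagonal D = diag(-7, -9, 7); L, U strict lower/upper.
Jacobi: T = -D⁻¹(L+U), T[1,0] = -(-6)/(-9) = -0.6667; T[1,1] = 0.
  T[0,:] = [+0.0000 -0.4286 -0.4286]
  T[1,:] = [-0.6667 +0.0000 +0.2222]
  T[2,:] = [-0.4286 +0.4286 +0.0000]
moduli |λ_i(T)| = 0.8676, 0.4391, 0.4286.
spectral radius ρ = 0.8676; 0.8676 < 1, so it converges for any x₀.

0.8676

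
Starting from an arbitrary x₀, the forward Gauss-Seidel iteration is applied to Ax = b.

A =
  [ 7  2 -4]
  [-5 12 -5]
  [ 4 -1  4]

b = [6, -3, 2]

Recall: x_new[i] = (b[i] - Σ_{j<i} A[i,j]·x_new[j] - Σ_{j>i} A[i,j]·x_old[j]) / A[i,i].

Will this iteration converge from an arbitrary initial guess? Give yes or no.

yes

Write A = D+L+U with D = diag(7, 12, 4).
T_GS = -(D+L)⁻¹U: row 0 first, T[0,1] = -(2)/(7) = -0.2857; later rows by forward substitution.
  T[0,:] = [+0.0000, -0.2857, +0.5714]
  T[1,:] = [+0.0000, -0.1190, +0.6548]
  T[2,:] = [+0.0000, +0.2560, -0.4077]
|roots of det(T-λI)|: 0.6975, 0.1707, 0.0000.
ρ(T) = max|λ| = 0.6975; 0.6975 < 1: convergent.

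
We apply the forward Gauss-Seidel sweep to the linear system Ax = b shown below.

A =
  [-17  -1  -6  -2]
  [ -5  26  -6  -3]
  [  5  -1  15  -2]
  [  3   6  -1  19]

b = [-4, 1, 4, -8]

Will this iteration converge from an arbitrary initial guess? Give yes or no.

Write A = D+L+U with D = diag(-17, 26, 15, 19).
Gauss-Seidel: T = -(D+L)⁻¹U, row 0 first, T[0,3] = -(-2)/(-17) = -0.1176; later rows by forward substitution.
  T[0,:] = [+0.0000, -0.0588, -0.3529, -0.1176]
  T[1,:] = [+0.0000, -0.0113, +0.1629, +0.0928]
  T[2,:] = [+0.0000, +0.0189, +0.1285, +0.1787]
  T[3,:] = [+0.0000, +0.0139, +0.0111, -0.0013]
|eigenvalues of T|: 0.1718, 0.0408, 0.0408, 0.0000.
ρ(T) = max|λ| = 0.1718; 0.1718 < 1, so it converges for any x₀.

yes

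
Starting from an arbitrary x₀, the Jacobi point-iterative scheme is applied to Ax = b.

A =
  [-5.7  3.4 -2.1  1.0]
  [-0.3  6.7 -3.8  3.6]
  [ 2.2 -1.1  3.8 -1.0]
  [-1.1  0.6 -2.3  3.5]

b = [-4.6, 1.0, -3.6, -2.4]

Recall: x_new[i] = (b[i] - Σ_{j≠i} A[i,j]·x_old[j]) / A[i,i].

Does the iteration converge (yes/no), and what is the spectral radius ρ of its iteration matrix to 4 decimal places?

no, ρ = 1.1402

Diagonal D = diag(-5.7, 6.7, 3.8, 3.5); L, U strict lower/upper.
Jacobi T = -D⁻¹(L+U): T[0,1] = -(3.4)/(-5.7) = +0.5965; T[0,0] = 0.
  T[0,:] = [+0.0000 +0.5965 -0.3684 +0.1754]
  T[1,:] = [+0.0448 +0.0000 +0.5672 -0.5373]
  T[2,:] = [-0.5789 +0.2895 +0.0000 +0.2632]
  T[3,:] = [+0.3143 -0.1714 +0.6571 +0.0000]
eigenvalue magnitudes: 1.1402, 0.5049, 0.5049, 0.5047.
spectral radius ρ = 1.1402; 1.1402 > 1 ⇒ diverges.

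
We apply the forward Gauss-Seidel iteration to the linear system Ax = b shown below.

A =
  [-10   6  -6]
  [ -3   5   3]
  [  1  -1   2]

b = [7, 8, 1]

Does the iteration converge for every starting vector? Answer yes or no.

A = D + L + U where D = diag(-10, 5, 2).
Gauss-Seidel: T = -(D+L)⁻¹U, row 0 first, T[0,2] = -(-6)/(-10) = -0.6000; later rows by forward substitution.
  T[0,:] = [+0.0000  +0.6000  -0.6000]
  T[1,:] = [+0.0000  +0.3600  -0.9600]
  T[2,:] = [+0.0000  -0.1200  -0.1800]
|roots of det(T-λI)|: 0.5237, 0.3437, 0.0000.
spectral radius ρ = 0.5237; 0.5237 < 1, so it converges for any x₀.

yes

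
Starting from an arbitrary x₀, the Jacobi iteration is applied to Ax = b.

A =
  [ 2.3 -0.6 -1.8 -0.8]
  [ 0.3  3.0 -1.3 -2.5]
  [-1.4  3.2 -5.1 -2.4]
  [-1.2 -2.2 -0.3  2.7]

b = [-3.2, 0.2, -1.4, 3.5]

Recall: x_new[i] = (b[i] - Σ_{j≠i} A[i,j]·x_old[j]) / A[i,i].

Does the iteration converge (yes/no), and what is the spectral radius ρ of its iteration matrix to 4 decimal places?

A = D + L + U where D = diag(2.3, 3, -5.1, 2.7).
Jacobi: T = -D⁻¹(L+U), T[3,1] = -(-2.2)/(2.7) = +0.8148; T[3,3] = 0.
  T[0,:] = [+0.0000, +0.2609, +0.7826, +0.3478]
  T[1,:] = [-0.1000, +0.0000, +0.4333, +0.8333]
  T[2,:] = [-0.2745, +0.6275, +0.0000, -0.4706]
  T[3,:] = [+0.4444, +0.8148, +0.1111, +0.0000]
moduli |λ_i(T)| = 1.1264, 0.8912, 0.4970, 0.4970.
spectral radius ρ = 1.1264; 1.1264 > 1, so it fails to converge.

no, ρ = 1.1264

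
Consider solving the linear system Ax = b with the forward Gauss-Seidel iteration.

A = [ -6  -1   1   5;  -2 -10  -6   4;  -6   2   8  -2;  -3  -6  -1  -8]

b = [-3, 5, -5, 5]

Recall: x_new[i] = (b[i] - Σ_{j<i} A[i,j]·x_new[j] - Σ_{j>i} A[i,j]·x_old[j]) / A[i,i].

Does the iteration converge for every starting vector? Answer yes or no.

yes

A = D + L + U where D = diag(-6, -10, 8, -8).
GS T = -(D+L)⁻¹U: row 0 first, T[0,3] = -(5)/(-6) = +0.8333; later rows by forward substitution.
  T[0,:] = [+0.0000  -0.1667  +0.1667  +0.8333]
  T[1,:] = [+0.0000  +0.0333  -0.6333  +0.2333]
  T[2,:] = [+0.0000  -0.1333  +0.2833  +0.8167]
  T[3,:] = [+0.0000  +0.0542  +0.3771  -0.5896]
moduli |λ_i(T)| = 0.9182, 0.6291, 0.0162, 0.0000.
ρ(T) = max|λ| = 0.9182; 0.9182 < 1, so it converges for any x₀.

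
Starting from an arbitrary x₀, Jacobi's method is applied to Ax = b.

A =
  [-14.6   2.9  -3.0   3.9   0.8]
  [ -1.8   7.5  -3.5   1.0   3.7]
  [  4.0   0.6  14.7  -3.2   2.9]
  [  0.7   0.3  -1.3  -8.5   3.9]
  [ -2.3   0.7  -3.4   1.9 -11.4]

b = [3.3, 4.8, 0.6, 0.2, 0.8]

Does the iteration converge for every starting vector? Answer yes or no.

yes

A = D + L + U where D = diag(-14.6, 7.5, 14.7, -8.5, -11.4).
Jacobi: T = -D⁻¹(L+U), T[1,2] = -(-3.5)/(7.5) = +0.4667; T[1,1] = 0.
  T[0,:] = [+0.0000 +0.1986 -0.2055 +0.2671 +0.0548]
  T[1,:] = [+0.2400 +0.0000 +0.4667 -0.1333 -0.4933]
  T[2,:] = [-0.2721 -0.0408 +0.0000 +0.2177 -0.1973]
  T[3,:] = [+0.0824 +0.0353 -0.1529 +0.0000 +0.4588]
  T[4,:] = [-0.2018 +0.0614 -0.2982 +0.1667 +0.0000]
|eigenvalues of T|: 0.5505, 0.2642, 0.2642, 0.2024, 0.0009.
ρ(T) = max|λ| = 0.5505; 0.5505 < 1, so it converges for any x₀.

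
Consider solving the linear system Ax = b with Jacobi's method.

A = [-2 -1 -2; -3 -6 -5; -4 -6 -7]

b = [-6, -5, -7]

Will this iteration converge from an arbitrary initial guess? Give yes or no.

Let D = diag(-2, -6, -7); L, U the strict triangles.
Jacobi: T = -D⁻¹(L+U), T[2,1] = -(-6)/(-7) = -0.8571; T[2,2] = 0.
  T[0,:] = [+0.0000  -0.5000  -1.0000]
  T[1,:] = [-0.5000  +0.0000  -0.8333]
  T[2,:] = [-0.5714  -0.8571  +0.0000]
eigenvalue magnitudes: 1.4165, 0.8841, 0.5323.
ρ(T) = max|λ| = 1.4165; 1.4165 > 1: divergent.

no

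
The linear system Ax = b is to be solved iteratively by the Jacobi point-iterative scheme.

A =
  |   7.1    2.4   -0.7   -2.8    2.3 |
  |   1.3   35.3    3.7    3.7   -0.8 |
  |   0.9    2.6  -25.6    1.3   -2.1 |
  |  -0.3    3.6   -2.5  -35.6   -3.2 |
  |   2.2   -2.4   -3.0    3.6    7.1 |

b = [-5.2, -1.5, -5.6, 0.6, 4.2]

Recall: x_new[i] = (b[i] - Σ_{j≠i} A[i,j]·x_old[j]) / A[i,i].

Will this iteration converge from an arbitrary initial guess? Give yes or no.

yes

A = D + L + U where D = diag(7.1, 35.3, -25.6, -35.6, 7.1).
Jacobi: T = -D⁻¹(L+U), T[0,2] = -(-0.7)/(7.1) = +0.0986; T[0,0] = 0.
  T[0,:] = [+0.0000 -0.3380 +0.0986 +0.3944 -0.3239]
  T[1,:] = [-0.0368 +0.0000 -0.1048 -0.1048 +0.0227]
  T[2,:] = [+0.0352 +0.1016 +0.0000 +0.0508 -0.0820]
  T[3,:] = [-0.0084 +0.1011 -0.0702 +0.0000 -0.0899]
  T[4,:] = [-0.3099 +0.3380 +0.4225 -0.5070 +0.0000]
|eigenvalues of T|: 0.3951, 0.3125, 0.1655, 0.1655, 0.0330.
ρ = 0.3951; 0.3951 < 1, so it converges for any x₀.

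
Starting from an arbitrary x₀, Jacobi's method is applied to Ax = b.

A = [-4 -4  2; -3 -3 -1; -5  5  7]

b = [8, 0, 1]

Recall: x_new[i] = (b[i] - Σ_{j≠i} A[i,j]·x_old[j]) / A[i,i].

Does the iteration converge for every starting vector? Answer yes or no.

no

Write A = D+L+U with D = diag(-4, -3, 7).
Jacobi: T = -D⁻¹(L+U), T[0,2] = -(2)/(-4) = +0.5000; T[0,0] = 0.
  T[0,:] = [+0.0000 -1.0000 +0.5000]
  T[1,:] = [-1.0000 +0.0000 -0.3333]
  T[2,:] = [+0.7143 -0.7143 +0.0000]
eigenvalue magnitudes: 1.4194, 1.0000, 0.4194.
spectral radius ρ = 1.4194; 1.4194 > 1: divergent.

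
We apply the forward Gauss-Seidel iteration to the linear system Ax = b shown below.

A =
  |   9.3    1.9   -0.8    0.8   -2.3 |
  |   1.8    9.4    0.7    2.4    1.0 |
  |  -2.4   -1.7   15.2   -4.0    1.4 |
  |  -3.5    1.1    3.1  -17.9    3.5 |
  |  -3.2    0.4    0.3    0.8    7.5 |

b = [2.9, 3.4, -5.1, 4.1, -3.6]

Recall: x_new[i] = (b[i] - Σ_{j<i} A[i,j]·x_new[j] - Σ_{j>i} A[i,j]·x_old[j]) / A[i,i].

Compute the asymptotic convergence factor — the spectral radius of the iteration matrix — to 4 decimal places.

Write A = D+L+U with D = diag(9.3, 9.4, 15.2, -17.9, 7.5).
GS T = -(D+L)⁻¹U: row 0 first, T[0,4] = -(-2.3)/(9.3) = +0.2473; later rows by forward substitution.
  T[0,:] = [+0.0000  -0.2043  +0.0860  -0.0860  +0.2473]
  T[1,:] = [+0.0000  +0.0391  -0.0909  -0.2388  -0.1537]
  T[2,:] = [+0.0000  -0.0279  +0.0034  +0.2229  -0.0703]
  T[3,:] = [+0.0000  +0.0375  -0.0218  +0.0407  +0.1256]
  T[4,:] = [+0.0000  -0.0921  +0.0437  -0.0372  +0.1031]
|λ(T)| sorted: 0.2274, 0.1600, 0.1600, 0.0574, 0.0000.
spectral radius ρ = 0.2274; 0.2274 < 1: convergent.

0.2274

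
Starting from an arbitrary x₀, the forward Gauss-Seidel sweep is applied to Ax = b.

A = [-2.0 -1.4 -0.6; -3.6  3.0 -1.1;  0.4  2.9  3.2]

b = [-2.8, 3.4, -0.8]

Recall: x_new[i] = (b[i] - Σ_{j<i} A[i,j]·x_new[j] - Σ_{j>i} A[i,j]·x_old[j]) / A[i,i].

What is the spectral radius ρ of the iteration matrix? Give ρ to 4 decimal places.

0.8464

Split A = D + L + U, D = diag(-2, 3, 3.2).
GS T = -(D+L)⁻¹U: row 0 first, T[0,2] = -(-0.6)/(-2) = -0.3000; later rows by forward substitution.
  T[0,:] = [+0.0000  -0.7000  -0.3000]
  T[1,:] = [+0.0000  -0.8400  +0.0067]
  T[2,:] = [+0.0000  +0.8487  +0.0315]
moduli |λ_i(T)| = 0.8464, 0.0379, 0.0000.
spectral radius ρ = 0.8464; 0.8464 < 1, so it converges for any x₀.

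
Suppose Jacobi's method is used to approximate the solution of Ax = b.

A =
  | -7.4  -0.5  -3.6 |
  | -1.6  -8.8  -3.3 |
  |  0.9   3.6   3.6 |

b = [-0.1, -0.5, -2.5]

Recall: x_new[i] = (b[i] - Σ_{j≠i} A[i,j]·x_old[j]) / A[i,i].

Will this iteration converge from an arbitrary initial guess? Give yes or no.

A = D + L + U where D = diag(-7.4, -8.8, 3.6).
T_J = -D⁻¹(L+U): T[0,2] = -(-3.6)/(-7.4) = -0.4865; T[0,0] = 0.
  T[0,:] = [+0.0000 -0.0676 -0.4865]
  T[1,:] = [-0.1818 +0.0000 -0.3750]
  T[2,:] = [-0.2500 -1.0000 +0.0000]
eigenvalue magnitudes: 0.7928, 0.5902, 0.2026.
ρ = 0.7928; 0.7928 < 1: convergent.

yes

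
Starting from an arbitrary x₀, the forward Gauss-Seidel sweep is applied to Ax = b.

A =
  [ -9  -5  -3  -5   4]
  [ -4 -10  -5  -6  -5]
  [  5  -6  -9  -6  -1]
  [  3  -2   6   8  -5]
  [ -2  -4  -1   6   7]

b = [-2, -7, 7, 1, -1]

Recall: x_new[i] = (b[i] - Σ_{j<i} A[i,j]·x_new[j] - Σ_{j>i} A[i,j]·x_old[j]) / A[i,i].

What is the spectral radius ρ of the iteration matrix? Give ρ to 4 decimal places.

Let D = diag(-9, -10, -9, 8, 7); L, U the strict triangles.
GS T = -(D+L)⁻¹U: row 0 first, T[0,2] = -(-3)/(-9) = -0.3333; later rows by forward substitution.
  T[0,:] = [+0.0000  -0.5556  -0.3333  -0.5556  +0.4444]
  T[1,:] = [+0.0000  +0.2222  -0.3667  -0.3778  -0.6778]
  T[2,:] = [+0.0000  -0.4568  +0.0593  -0.7235  +0.5877]
  T[3,:] = [+0.0000  +0.6065  -0.0111  +0.6565  -0.1519]
  T[4,:] = [+0.0000  -0.6168  -0.2868  -1.0407  -0.0462]
moduli |λ_i(T)| = 1.2208, 0.4997, 0.4997, 0.1085, 0.0000.
spectral radius ρ = 1.2208; 1.2208 > 1, so it fails to converge.

1.2208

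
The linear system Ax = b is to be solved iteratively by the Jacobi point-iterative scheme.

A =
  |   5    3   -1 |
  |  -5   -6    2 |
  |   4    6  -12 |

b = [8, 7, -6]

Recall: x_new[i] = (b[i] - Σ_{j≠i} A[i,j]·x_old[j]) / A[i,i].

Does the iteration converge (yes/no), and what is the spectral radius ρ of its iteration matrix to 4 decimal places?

Write A = D+L+U with D = diag(5, -6, -12).
T_J = -D⁻¹(L+U): T[2,0] = -(4)/(-12) = +0.3333; T[2,2] = 0.
  T[0,:] = [+0.0000 -0.6000 +0.2000]
  T[1,:] = [-0.8333 +0.0000 +0.3333]
  T[2,:] = [+0.3333 +0.5000 +0.0000]
eigenvalue magnitudes: 0.9445, 0.7257, 0.2188.
ρ = 0.9445; 0.9445 < 1: convergent.

yes, ρ = 0.9445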